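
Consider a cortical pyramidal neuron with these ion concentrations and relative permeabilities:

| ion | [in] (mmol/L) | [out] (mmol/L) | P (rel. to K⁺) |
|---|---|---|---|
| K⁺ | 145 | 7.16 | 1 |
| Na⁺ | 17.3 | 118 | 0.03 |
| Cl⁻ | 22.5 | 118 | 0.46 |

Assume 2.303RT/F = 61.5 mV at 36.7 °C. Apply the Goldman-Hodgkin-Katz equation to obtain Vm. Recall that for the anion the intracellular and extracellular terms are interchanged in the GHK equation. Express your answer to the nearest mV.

Vm = 61.5 · log₁₀[(Σ P·[cation]ₒ + Σ P·[anion]ᵢ) / (Σ P·[cation]ᵢ + Σ P·[anion]ₒ)]
Numerator = 1×7.16 + 0.03×118 + 0.46×22.5 = 21.05
Denominator = 1×145 + 0.03×17.3 + 0.46×118 = 199.8
Vm = 61.5 · log₁₀(0.10536) = 61.5 × (-0.9773) = -60.11 mV

-60 mV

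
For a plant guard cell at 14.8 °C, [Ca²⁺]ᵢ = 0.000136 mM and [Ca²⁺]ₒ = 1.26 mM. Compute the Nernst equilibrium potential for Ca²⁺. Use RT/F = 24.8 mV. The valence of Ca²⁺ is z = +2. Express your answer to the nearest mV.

113 mV

E = (24.8/z) · ln([Ca²⁺]_out/[Ca²⁺]_in) with z = +2.
= (24.8/2) · ln(1.26/0.000136) = 12.40 · ln(9265)
= 12.40 · (9.1340) = 113.26 mV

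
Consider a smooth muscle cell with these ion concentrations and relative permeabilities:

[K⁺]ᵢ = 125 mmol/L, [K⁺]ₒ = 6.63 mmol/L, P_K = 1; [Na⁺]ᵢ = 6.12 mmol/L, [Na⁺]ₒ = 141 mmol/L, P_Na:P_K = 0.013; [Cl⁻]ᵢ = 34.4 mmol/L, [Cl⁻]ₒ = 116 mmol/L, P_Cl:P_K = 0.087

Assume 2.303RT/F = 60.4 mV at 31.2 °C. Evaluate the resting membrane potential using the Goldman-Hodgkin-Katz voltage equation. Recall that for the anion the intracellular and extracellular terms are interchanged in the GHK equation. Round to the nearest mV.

Vm = 60.4 · log₁₀[(Σ P·[cation]ₒ + Σ P·[anion]ᵢ) / (Σ P·[cation]ᵢ + Σ P·[anion]ₒ)]
Numerator = 1×6.63 + 0.013×141 + 0.087×34.4 = 11.46
Denominator = 1×125 + 0.013×6.12 + 0.087×116 = 135.2
Vm = 60.4 · log₁₀(0.08475) = 60.4 × (-1.0719) = -64.74 mV

-65 mV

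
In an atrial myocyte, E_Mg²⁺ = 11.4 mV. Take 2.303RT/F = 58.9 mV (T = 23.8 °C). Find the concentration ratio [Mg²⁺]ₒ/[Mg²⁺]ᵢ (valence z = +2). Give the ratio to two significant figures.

log₁₀([out]/[in]) = E·z/(58.9) = 11.4 × 2 / 58.9 = 0.3871
[out]/[in] = 10^(0.3871) = 2.438

2.4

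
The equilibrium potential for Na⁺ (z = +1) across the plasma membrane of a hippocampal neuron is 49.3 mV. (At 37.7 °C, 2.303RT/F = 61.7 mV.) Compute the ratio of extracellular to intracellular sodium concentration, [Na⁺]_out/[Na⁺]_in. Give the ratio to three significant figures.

log₁₀([out]/[in]) = E·z/(61.7) = 49.3 × 1 / 61.7 = 0.7990
[out]/[in] = 10^(0.7990) = 6.295

6.30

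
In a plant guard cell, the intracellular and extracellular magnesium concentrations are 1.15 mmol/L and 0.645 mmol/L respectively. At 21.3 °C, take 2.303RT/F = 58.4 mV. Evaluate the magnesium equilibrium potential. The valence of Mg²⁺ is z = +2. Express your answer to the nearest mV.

-7 mV

E = (58.4/z) · log₁₀([Mg²⁺]_out/[Mg²⁺]_in) with z = +2.
= (58.4/2) · log₁₀(0.645/1.15) = 29.20 · log₁₀(0.5609)
= 29.20 · (-0.2511) = -7.33 mV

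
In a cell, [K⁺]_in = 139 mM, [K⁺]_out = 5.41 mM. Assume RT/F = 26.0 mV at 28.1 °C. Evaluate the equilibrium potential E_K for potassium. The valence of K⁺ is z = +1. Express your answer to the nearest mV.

E = (26.0/z) · ln([K⁺]_out/[K⁺]_in) with z = +1.
= (26.0/1) · ln(5.41/139) = 26.00 · ln(0.03892)
= 26.00 · (-3.2462) = -84.40 mV

-84 mV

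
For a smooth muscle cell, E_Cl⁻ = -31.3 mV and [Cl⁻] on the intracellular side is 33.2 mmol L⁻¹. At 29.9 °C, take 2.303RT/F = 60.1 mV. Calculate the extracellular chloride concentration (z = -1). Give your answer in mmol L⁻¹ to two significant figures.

Nernst: E = (60.1/-1) · log₁₀([out]/[in]), so log₁₀([out]/[in]) = -31.3 × -1 / 60.1 = 0.5208.
[out]/[in] = 10^(0.5208) = 3.317.
[out] = 3.317 × 33.2 = 110.1 mmol L⁻¹.

110 mmol L⁻¹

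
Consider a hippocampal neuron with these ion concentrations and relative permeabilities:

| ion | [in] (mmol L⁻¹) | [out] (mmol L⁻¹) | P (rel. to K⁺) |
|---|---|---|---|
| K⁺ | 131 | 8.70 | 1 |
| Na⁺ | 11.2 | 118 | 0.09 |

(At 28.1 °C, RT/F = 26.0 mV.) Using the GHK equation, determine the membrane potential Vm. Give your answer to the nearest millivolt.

Vm = 26.0 · ln[(Σ P·[cation]ₒ + Σ P·[anion]ᵢ) / (Σ P·[cation]ᵢ + Σ P·[anion]ₒ)]
Numerator = 1×8.70 + 0.09×118 = 19.32
Denominator = 1×131 + 0.09×11.2 = 132
Vm = 26.0 · ln(0.14635) = 26.0 × (-1.9217) = -49.96 mV

-50 mV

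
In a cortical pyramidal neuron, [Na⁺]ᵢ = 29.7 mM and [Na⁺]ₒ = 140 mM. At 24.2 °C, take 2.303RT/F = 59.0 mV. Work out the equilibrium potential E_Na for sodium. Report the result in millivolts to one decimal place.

39.7 mV

E = (59.0/z) · log₁₀([Na⁺]_out/[Na⁺]_in) with z = +1.
= (59.0/1) · log₁₀(140/29.7) = 59.00 · log₁₀(4.714)
= 59.00 · (0.6734) = 39.73 mV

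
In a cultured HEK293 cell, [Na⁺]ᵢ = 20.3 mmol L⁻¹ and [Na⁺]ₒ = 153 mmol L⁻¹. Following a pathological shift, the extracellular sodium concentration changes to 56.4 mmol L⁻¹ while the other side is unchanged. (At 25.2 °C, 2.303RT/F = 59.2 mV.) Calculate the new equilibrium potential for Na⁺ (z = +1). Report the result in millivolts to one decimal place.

After the shift: [Na⁺]_out = 56.4, [Na⁺]_in = 20.3 mmol L⁻¹.
E_new = (59.2/1)·log₁₀(56.4/20.3) = 59.20 · (0.4438) = 26.27 mV

26.3 mV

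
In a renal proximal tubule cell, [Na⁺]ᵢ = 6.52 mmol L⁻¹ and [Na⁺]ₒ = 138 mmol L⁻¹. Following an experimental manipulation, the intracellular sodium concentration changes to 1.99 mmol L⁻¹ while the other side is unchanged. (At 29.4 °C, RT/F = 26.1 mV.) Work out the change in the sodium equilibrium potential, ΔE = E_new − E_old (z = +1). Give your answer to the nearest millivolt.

E_old = (26.1/1)·ln(138/6.52) = 79.67 mV
E_new = (26.1/1)·ln(138/1.99) = 110.64 mV
ΔE = 110.64 − (79.67) = 30.97 mV

31 mV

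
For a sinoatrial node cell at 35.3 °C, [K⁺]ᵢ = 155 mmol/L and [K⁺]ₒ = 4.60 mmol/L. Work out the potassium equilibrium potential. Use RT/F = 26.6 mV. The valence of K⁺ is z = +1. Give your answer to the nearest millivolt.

E = (26.6/z) · ln([K⁺]_out/[K⁺]_in) with z = +1.
= (26.6/1) · ln(4.60/155) = 26.60 · ln(0.02968)
= 26.60 · (-3.5174) = -93.56 mV

-94 mV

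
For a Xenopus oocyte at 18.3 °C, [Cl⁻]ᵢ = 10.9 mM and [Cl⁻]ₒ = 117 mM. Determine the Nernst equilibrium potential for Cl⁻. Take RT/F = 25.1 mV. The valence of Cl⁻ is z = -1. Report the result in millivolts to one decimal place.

-59.6 mV

E = (25.1/z) · ln([Cl⁻]_out/[Cl⁻]_in) with z = -1.
For an anion, dividing by z = -1 reverses the sign.
= (25.1/-1) · ln(117/10.9) = -25.10 · ln(10.73)
= -25.10 · (2.3734) = -59.57 mV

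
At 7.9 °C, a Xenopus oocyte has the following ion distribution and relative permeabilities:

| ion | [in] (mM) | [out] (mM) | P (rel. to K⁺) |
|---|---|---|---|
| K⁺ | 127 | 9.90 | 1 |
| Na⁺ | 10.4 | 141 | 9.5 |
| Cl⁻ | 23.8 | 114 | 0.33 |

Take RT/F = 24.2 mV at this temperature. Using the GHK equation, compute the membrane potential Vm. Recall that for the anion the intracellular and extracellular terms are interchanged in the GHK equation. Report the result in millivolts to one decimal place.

Vm = 24.2 · ln[(Σ P·[cation]ₒ + Σ P·[anion]ᵢ) / (Σ P·[cation]ᵢ + Σ P·[anion]ₒ)]
Numerator = 1×9.90 + 9.5×141 + 0.33×23.8 = 1357
Denominator = 1×127 + 9.5×10.4 + 0.33×114 = 263.4
Vm = 24.2 · ln(5.1524) = 24.2 × (1.6395) = 39.68 mV

39.7 mV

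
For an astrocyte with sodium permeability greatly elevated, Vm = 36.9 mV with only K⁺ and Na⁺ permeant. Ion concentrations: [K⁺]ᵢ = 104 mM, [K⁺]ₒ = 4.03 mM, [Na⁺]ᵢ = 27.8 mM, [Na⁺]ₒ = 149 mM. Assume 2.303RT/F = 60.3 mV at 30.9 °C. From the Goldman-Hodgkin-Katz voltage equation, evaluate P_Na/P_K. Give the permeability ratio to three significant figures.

Let α = P_Na/P_K. GHK: Vm = 60.3·log₁₀[(Kₒ + α·Naₒ)/(Kᵢ + α·Naᵢ)].
10^(Vm/60.3) = 10^(36.9/60.3) = 4.092
So 4.092·(Kᵢ + α·Naᵢ) = Kₒ + α·Naₒ → α = (4.092·104.0 − 4.03) / (149.0 − 4.092·27.8)
α = (425.6 − 4.03) / (149.0 − 113.8) = 421.5/35.24 = 11.96

12.0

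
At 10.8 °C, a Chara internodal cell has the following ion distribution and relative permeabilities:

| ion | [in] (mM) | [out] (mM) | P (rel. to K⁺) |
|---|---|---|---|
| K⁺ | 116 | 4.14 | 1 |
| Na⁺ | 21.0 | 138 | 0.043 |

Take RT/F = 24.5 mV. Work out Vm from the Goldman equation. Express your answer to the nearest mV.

Vm = 24.5 · ln[(Σ P·[cation]ₒ + Σ P·[anion]ᵢ) / (Σ P·[cation]ᵢ + Σ P·[anion]ₒ)]
Numerator = 1×4.14 + 0.043×138 = 10.07
Denominator = 1×116 + 0.043×21.0 = 116.9
Vm = 24.5 · ln(0.086174) = 24.5 × (-2.4514) = -60.06 mV

-60 mV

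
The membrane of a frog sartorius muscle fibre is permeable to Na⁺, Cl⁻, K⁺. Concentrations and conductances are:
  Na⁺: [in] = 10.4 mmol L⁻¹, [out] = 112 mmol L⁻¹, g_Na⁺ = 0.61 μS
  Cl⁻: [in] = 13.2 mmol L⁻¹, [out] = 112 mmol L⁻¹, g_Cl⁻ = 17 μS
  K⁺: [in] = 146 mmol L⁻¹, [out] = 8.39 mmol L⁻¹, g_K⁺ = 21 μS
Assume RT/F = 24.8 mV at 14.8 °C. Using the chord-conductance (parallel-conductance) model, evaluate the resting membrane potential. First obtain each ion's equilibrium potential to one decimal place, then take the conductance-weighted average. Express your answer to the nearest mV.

E_Na⁺ = (24.8/1)·ln(112/10.4) = 58.9 mV
E_Cl⁻ = (24.8/-1)·ln(112/13.2) = -53.0 mV
E_K⁺ = (24.8/1)·ln(8.39/146) = -70.8 mV
Vm = (Σ gᵢEᵢ)/(Σ gᵢ) = (0.61·58.9 + 17·-53.0 + 21·-70.8) / (0.61 + 17 + 21)
= -2351.87 / 38.61 = -60.91 mV

-61 mV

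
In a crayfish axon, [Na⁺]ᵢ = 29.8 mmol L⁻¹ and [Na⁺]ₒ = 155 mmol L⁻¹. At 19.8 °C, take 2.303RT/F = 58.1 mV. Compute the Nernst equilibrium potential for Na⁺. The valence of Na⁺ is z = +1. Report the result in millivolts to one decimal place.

41.6 mV

E = (58.1/z) · log₁₀([Na⁺]_out/[Na⁺]_in) with z = +1.
= (58.1/1) · log₁₀(155/29.8) = 58.10 · log₁₀(5.201)
= 58.10 · (0.7161) = 41.61 mV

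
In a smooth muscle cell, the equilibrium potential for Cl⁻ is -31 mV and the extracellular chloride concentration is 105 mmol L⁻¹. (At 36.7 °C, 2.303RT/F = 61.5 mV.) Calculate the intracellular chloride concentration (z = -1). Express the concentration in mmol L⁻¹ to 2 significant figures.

Nernst: E = (61.5/-1) · log₁₀([out]/[in]), so log₁₀([out]/[in]) = -31.0 × -1 / 61.5 = 0.5041.
[out]/[in] = 10^(0.5041) = 3.192.
[in] = 105 / 3.192 = 32.89 mmol L⁻¹.

33 mmol L⁻¹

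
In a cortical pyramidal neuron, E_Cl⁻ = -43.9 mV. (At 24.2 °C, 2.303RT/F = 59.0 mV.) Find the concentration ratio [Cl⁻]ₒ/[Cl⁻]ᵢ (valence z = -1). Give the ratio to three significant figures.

5.55

log₁₀([out]/[in]) = E·z/(59.0) = -43.9 × -1 / 59.0 = 0.7441
[out]/[in] = 10^(0.7441) = 5.547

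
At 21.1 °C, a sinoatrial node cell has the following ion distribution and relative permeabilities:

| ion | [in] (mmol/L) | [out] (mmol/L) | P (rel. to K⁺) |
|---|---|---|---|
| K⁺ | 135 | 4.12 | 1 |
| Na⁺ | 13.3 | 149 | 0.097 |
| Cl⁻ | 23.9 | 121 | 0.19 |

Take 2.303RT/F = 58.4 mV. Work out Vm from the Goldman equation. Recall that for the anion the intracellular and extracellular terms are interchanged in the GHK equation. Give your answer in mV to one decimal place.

Vm = 58.4 · log₁₀[(Σ P·[cation]ₒ + Σ P·[anion]ᵢ) / (Σ P·[cation]ᵢ + Σ P·[anion]ₒ)]
Numerator = 1×4.12 + 0.097×149 + 0.19×23.9 = 23.11
Denominator = 1×135 + 0.097×13.3 + 0.19×121 = 159.3
Vm = 58.4 · log₁₀(0.14512) = 58.4 × (-0.8383) = -48.96 mV

-49.0 mV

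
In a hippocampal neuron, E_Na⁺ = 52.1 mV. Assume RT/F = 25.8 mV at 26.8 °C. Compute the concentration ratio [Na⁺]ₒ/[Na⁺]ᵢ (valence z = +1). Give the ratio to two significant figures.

7.5

ln([out]/[in]) = E·z/(25.8) = 52.1 × 1 / 25.8 = 2.0194
[out]/[in] = e^(2.0194) = 7.534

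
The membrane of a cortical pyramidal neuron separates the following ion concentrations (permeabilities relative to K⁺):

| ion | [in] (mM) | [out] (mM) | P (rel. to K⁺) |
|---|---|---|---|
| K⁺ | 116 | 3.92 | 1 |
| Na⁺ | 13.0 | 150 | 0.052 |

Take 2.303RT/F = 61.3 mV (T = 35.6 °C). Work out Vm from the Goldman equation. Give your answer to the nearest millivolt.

Vm = 61.3 · log₁₀[(Σ P·[cation]ₒ + Σ P·[anion]ᵢ) / (Σ P·[cation]ᵢ + Σ P·[anion]ₒ)]
Numerator = 1×3.92 + 0.052×150 = 11.72
Denominator = 1×116 + 0.052×13.0 = 116.7
Vm = 61.3 · log₁₀(0.10045) = 61.3 × (-0.9981) = -61.18 mV

-61 mV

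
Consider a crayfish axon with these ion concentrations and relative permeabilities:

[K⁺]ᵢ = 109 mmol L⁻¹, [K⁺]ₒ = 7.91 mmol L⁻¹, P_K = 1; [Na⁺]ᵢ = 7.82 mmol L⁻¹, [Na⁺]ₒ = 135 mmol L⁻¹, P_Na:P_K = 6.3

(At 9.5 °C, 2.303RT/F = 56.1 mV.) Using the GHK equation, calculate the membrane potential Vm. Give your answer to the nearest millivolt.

Vm = 56.1 · log₁₀[(Σ P·[cation]ₒ + Σ P·[anion]ᵢ) / (Σ P·[cation]ᵢ + Σ P·[anion]ₒ)]
Numerator = 1×7.91 + 6.3×135 = 858.4
Denominator = 1×109 + 6.3×7.82 = 158.3
Vm = 56.1 · log₁₀(5.4238) = 56.1 × (0.7343) = 41.19 mV

41 mV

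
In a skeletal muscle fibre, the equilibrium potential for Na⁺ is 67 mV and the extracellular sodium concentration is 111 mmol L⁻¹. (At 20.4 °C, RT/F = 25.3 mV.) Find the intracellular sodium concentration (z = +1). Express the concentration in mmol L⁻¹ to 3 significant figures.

Nernst: E = (25.3/1) · ln([out]/[in]), so ln([out]/[in]) = 67.0 × 1 / 25.3 = 2.6482.
[out]/[in] = e^(2.6482) = 14.13.
[in] = 111 / 14.13 = 7.856 mmol L⁻¹.

7.86 mmol L⁻¹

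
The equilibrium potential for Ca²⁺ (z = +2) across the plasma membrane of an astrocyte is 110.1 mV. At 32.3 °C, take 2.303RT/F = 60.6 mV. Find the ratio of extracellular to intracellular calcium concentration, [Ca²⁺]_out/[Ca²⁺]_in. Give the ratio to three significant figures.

log₁₀([out]/[in]) = E·z/(60.6) = 110.1 × 2 / 60.6 = 3.6337
[out]/[in] = 10^(3.6337) = 4302

4300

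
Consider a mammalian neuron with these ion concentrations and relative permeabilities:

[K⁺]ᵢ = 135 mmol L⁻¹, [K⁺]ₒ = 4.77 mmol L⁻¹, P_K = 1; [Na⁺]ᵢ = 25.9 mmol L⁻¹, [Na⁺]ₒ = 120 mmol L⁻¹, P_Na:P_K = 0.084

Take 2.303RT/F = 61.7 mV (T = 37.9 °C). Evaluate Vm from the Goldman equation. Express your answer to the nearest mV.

-60 mV

Vm = 61.7 · log₁₀[(Σ P·[cation]ₒ + Σ P·[anion]ᵢ) / (Σ P·[cation]ᵢ + Σ P·[anion]ₒ)]
Numerator = 1×4.77 + 0.084×120 = 14.85
Denominator = 1×135 + 0.084×25.9 = 137.2
Vm = 61.7 · log₁₀(0.10826) = 61.7 × (-0.9656) = -59.57 mV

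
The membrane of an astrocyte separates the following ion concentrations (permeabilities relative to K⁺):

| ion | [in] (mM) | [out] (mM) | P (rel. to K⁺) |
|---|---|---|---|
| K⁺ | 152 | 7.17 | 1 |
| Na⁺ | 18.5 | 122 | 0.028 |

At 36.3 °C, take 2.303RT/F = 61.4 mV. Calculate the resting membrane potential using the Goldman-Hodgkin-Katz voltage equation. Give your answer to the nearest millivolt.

Vm = 61.4 · log₁₀[(Σ P·[cation]ₒ + Σ P·[anion]ᵢ) / (Σ P·[cation]ᵢ + Σ P·[anion]ₒ)]
Numerator = 1×7.17 + 0.028×122 = 10.59
Denominator = 1×152 + 0.028×18.5 = 152.5
Vm = 61.4 · log₁₀(0.069408) = 61.4 × (-1.1586) = -71.14 mV

-71 mV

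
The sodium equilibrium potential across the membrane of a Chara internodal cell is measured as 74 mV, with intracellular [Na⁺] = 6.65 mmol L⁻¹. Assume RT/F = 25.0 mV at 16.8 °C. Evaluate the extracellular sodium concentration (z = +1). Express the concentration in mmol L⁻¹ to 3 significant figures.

128 mmol L⁻¹

Nernst: E = (25.0/1) · ln([out]/[in]), so ln([out]/[in]) = 74.0 × 1 / 25.0 = 2.9600.
[out]/[in] = e^(2.9600) = 19.3.
[out] = 19.3 × 6.65 = 128.3 mmol L⁻¹.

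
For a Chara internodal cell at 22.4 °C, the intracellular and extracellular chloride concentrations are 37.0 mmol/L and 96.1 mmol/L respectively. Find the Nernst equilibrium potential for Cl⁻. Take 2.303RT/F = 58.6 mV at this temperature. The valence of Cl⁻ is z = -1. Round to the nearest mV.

-24 mV

E = (58.6/z) · log₁₀([Cl⁻]_out/[Cl⁻]_in) with z = -1.
For an anion, dividing by z = -1 reverses the sign.
= (58.6/-1) · log₁₀(96.1/37.0) = -58.60 · log₁₀(2.597)
= -58.60 · (0.4145) = -24.29 mV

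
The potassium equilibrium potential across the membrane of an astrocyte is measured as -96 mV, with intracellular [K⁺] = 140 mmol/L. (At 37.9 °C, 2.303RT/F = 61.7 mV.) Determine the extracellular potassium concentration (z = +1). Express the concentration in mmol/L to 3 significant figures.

Nernst: E = (61.7/1) · log₁₀([out]/[in]), so log₁₀([out]/[in]) = -96.0 × 1 / 61.7 = -1.5559.
[out]/[in] = 10^(-1.5559) = 0.0278.
[out] = 0.0278 × 140 = 3.892 mmol/L.

3.89 mmol/L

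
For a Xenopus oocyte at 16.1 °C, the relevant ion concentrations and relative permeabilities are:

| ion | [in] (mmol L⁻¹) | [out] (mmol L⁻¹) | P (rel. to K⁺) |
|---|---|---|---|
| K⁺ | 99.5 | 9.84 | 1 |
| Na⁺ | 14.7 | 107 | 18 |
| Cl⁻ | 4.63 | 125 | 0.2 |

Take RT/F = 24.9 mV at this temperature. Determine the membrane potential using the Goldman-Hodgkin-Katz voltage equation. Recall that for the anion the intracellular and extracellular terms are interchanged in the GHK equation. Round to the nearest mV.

40 mV

Vm = 24.9 · ln[(Σ P·[cation]ₒ + Σ P·[anion]ᵢ) / (Σ P·[cation]ᵢ + Σ P·[anion]ₒ)]
Numerator = 1×9.84 + 18×107 + 0.2×4.63 = 1937
Denominator = 1×99.5 + 18×14.7 + 0.2×125 = 389.1
Vm = 24.9 · ln(4.9776) = 24.9 × (1.6049) = 39.96 mV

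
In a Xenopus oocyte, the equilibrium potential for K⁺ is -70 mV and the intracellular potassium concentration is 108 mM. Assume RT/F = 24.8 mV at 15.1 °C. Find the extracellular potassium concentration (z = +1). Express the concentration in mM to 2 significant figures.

Nernst: E = (24.8/1) · ln([out]/[in]), so ln([out]/[in]) = -70.0 × 1 / 24.8 = -2.8226.
[out]/[in] = e^(-2.8226) = 0.05945.
[out] = 0.05945 × 108 = 6.421 mM.

6.4 mM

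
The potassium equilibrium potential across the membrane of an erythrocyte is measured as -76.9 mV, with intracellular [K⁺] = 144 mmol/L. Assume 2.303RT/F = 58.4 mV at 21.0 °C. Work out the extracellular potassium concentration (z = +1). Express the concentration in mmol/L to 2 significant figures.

Nernst: E = (58.4/1) · log₁₀([out]/[in]), so log₁₀([out]/[in]) = -76.9 × 1 / 58.4 = -1.3168.
[out]/[in] = 10^(-1.3168) = 0.04822.
[out] = 0.04822 × 144 = 6.944 mmol/L.

6.9 mmol/L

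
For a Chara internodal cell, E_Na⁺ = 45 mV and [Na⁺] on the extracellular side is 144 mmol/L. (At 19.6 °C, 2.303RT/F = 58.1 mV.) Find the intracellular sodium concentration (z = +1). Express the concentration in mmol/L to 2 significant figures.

Nernst: E = (58.1/1) · log₁₀([out]/[in]), so log₁₀([out]/[in]) = 45.0 × 1 / 58.1 = 0.7745.
[out]/[in] = 10^(0.7745) = 5.95.
[in] = 144 / 5.95 = 24.2 mmol/L.

24 mmol/L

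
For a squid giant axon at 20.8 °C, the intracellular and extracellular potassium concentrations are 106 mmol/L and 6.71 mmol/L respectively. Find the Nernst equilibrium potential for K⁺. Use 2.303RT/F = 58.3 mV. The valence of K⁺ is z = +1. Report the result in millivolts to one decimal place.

E = (58.3/z) · log₁₀([K⁺]_out/[K⁺]_in) with z = +1.
= (58.3/1) · log₁₀(6.71/106) = 58.30 · log₁₀(0.0633)
= 58.30 · (-1.1986) = -69.88 mV

-69.9 mV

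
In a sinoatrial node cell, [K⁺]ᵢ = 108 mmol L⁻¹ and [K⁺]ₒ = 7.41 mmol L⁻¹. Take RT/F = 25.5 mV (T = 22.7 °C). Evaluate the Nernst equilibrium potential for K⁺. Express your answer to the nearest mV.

-68 mV

E = (25.5/z) · ln([K⁺]_out/[K⁺]_in) with z = +1.
= (25.5/1) · ln(7.41/108) = 25.50 · ln(0.06861)
= 25.50 · (-2.6793) = -68.32 mV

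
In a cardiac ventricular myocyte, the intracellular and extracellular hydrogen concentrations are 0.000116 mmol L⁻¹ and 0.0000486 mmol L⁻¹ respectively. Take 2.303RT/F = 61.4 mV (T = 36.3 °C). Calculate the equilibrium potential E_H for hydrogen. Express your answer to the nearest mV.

E = (61.4/z) · log₁₀([H⁺]_out/[H⁺]_in) with z = +1.
= (61.4/1) · log₁₀(0.0000486/0.000116) = 61.40 · log₁₀(0.419)
= 61.40 · (-0.3778) = -23.20 mV

-23 mV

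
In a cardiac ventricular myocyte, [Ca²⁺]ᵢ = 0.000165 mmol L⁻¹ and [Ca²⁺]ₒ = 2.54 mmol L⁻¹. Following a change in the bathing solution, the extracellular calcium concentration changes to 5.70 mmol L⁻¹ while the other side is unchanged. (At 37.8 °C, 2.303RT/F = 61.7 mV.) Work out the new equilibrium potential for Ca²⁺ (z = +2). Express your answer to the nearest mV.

140 mV

After the shift: [Ca²⁺]_out = 5.70, [Ca²⁺]_in = 0.000165 mmol L⁻¹.
E_new = (61.7/2)·log₁₀(5.70/0.000165) = 30.85 · (4.5384) = 140.01 mV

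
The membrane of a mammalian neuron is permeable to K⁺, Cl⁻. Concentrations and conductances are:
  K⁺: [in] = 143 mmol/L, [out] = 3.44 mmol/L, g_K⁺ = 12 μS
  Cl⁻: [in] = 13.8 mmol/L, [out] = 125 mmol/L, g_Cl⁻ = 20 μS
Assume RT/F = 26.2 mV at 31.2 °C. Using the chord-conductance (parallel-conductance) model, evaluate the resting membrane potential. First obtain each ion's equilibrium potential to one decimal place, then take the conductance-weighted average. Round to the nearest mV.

E_K⁺ = (26.2/1)·ln(3.44/143) = -97.7 mV
E_Cl⁻ = (26.2/-1)·ln(125/13.8) = -57.7 mV
Vm = (Σ gᵢEᵢ)/(Σ gᵢ) = (12·-97.7 + 20·-57.7) / (12 + 20)
= -2326.40 / 32 = -72.70 mV

-73 mV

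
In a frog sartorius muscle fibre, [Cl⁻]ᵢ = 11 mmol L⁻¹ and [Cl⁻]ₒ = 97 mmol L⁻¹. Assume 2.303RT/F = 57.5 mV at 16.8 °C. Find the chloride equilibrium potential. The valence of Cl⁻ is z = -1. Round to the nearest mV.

-54 mV

E = (57.5/z) · log₁₀([Cl⁻]_out/[Cl⁻]_in) with z = -1.
For an anion, dividing by z = -1 reverses the sign.
= (57.5/-1) · log₁₀(97/11) = -57.50 · log₁₀(8.818)
= -57.50 · (0.9454) = -54.36 mV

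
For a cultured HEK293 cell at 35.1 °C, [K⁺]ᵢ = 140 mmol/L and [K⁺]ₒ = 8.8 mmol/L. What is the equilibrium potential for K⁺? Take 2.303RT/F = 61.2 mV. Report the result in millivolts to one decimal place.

E = (61.2/z) · log₁₀([K⁺]_out/[K⁺]_in) with z = +1.
= (61.2/1) · log₁₀(8.8/140) = 61.20 · log₁₀(0.06286)
= 61.20 · (-1.2016) = -73.54 mV

-73.5 mV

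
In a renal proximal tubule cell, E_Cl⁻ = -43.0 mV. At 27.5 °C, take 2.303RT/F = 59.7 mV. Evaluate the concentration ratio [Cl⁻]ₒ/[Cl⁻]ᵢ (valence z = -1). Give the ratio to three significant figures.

5.25

log₁₀([out]/[in]) = E·z/(59.7) = -43.0 × -1 / 59.7 = 0.7203
[out]/[in] = 10^(0.7203) = 5.251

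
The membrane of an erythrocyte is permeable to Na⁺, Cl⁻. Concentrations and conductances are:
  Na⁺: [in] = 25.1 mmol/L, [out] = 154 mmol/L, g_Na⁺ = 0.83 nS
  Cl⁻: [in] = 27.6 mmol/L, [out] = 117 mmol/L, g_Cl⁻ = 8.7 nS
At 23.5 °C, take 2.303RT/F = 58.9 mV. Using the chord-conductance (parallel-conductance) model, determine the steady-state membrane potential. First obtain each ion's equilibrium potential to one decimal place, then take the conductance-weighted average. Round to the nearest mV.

-30 mV

E_Na⁺ = (58.9/1)·log₁₀(154/25.1) = 46.4 mV
E_Cl⁻ = (58.9/-1)·log₁₀(117/27.6) = -36.9 mV
Vm = (Σ gᵢEᵢ)/(Σ gᵢ) = (0.83·46.4 + 8.7·-36.9) / (0.83 + 8.7)
= -282.52 / 9.53 = -29.65 mV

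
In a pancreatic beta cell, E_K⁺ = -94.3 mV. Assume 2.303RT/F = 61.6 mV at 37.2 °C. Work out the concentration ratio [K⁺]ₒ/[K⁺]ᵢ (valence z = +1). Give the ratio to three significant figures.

0.0295

log₁₀([out]/[in]) = E·z/(61.6) = -94.3 × 1 / 61.6 = -1.5308
[out]/[in] = 10^(-1.5308) = 0.02945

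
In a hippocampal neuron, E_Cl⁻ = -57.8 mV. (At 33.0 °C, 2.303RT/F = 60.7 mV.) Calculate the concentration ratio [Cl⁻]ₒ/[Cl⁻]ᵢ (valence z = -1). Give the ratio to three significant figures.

8.96

log₁₀([out]/[in]) = E·z/(60.7) = -57.8 × -1 / 60.7 = 0.9522
[out]/[in] = 10^(0.9522) = 8.958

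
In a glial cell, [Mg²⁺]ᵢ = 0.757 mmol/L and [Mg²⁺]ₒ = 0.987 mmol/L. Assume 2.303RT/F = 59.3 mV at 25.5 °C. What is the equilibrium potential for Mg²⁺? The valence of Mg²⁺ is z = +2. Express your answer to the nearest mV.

E = (59.3/z) · log₁₀([Mg²⁺]_out/[Mg²⁺]_in) with z = +2.
= (59.3/2) · log₁₀(0.987/0.757) = 29.65 · log₁₀(1.304)
= 29.65 · (0.1152) = 3.42 mV

3 mV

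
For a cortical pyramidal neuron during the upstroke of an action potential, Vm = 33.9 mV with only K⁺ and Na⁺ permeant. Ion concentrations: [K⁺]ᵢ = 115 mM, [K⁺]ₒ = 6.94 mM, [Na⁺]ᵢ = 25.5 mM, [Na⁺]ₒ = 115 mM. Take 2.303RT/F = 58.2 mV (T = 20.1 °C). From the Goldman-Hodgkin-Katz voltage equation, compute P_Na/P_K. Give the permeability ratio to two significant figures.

Let α = P_Na/P_K. GHK: Vm = 58.2·log₁₀[(Kₒ + α·Naₒ)/(Kᵢ + α·Naᵢ)].
10^(Vm/58.2) = 10^(33.9/58.2) = 3.8236
So 3.8236·(Kᵢ + α·Naᵢ) = Kₒ + α·Naₒ → α = (3.8236·115.0 − 6.94) / (115.0 − 3.8236·25.5)
α = (439.7 − 6.94) / (115.0 − 97.5) = 432.8/17.5 = 24.73

25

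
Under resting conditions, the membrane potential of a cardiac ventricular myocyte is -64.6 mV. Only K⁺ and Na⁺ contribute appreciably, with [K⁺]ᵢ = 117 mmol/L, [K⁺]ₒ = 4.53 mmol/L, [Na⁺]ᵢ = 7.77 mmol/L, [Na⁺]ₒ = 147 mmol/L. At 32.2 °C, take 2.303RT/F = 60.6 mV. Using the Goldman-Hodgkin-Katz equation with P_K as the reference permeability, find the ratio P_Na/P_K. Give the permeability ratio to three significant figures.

Let α = P_Na/P_K. GHK: Vm = 60.6·log₁₀[(Kₒ + α·Naₒ)/(Kᵢ + α·Naᵢ)].
10^(Vm/60.6) = 10^(-64.6/60.6) = 0.0859
So 0.0859·(Kᵢ + α·Naᵢ) = Kₒ + α·Naₒ → α = (0.0859·117.0 − 4.53) / (147.0 − 0.0859·7.77)
α = (10.05 − 4.53) / (147.0 − 0.6674) = 5.52/146.3 = 0.03772

0.0377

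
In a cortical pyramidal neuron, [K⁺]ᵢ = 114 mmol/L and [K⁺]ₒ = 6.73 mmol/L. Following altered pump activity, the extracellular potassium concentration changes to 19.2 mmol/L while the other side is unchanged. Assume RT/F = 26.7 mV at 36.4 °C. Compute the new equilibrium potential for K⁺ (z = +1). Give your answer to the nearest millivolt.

-48 mV

After the shift: [K⁺]_out = 19.2, [K⁺]_in = 114 mmol/L.
E_new = (26.7/1)·ln(19.2/114) = 26.70 · (-1.7813) = -47.56 mV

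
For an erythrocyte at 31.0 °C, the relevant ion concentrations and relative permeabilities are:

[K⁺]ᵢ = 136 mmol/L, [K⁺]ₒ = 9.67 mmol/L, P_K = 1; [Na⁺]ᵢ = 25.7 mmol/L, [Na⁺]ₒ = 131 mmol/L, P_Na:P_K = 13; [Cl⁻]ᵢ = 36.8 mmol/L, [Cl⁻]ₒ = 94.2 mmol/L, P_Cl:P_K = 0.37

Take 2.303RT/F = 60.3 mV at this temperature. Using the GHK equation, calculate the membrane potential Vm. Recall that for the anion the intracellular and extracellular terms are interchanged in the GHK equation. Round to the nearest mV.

32 mV

Vm = 60.3 · log₁₀[(Σ P·[cation]ₒ + Σ P·[anion]ᵢ) / (Σ P·[cation]ᵢ + Σ P·[anion]ₒ)]
Numerator = 1×9.67 + 13×131 + 0.37×36.8 = 1726
Denominator = 1×136 + 13×25.7 + 0.37×94.2 = 505
Vm = 60.3 · log₁₀(3.4187) = 60.3 × (0.5339) = 32.19 mV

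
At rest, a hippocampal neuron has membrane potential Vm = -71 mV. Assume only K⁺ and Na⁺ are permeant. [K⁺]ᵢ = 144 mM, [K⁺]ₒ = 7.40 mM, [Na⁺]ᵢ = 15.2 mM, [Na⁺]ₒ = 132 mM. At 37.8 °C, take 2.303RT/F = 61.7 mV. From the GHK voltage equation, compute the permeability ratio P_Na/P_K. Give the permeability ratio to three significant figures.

Let α = P_Na/P_K. GHK: Vm = 61.7·log₁₀[(Kₒ + α·Naₒ)/(Kᵢ + α·Naᵢ)].
10^(Vm/61.7) = 10^(-71.0/61.7) = 0.070676
So 0.070676·(Kᵢ + α·Naᵢ) = Kₒ + α·Naₒ → α = (0.070676·144.0 − 7.4) / (132.0 − 0.070676·15.2)
α = (10.18 − 7.4) / (132.0 − 1.074) = 2.777/130.9 = 0.02121

0.0212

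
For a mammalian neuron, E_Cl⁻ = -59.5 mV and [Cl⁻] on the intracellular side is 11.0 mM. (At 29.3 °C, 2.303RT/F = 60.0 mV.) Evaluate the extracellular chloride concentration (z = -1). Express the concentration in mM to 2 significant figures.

110 mM

Nernst: E = (60.0/-1) · log₁₀([out]/[in]), so log₁₀([out]/[in]) = -59.5 × -1 / 60.0 = 0.9917.
[out]/[in] = 10^(0.9917) = 9.81.
[out] = 9.81 × 11.0 = 107.9 mM.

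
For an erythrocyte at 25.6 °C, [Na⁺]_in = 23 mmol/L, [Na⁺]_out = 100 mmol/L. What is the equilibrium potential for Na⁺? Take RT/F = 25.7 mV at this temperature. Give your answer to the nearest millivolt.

E = (25.7/z) · ln([Na⁺]_out/[Na⁺]_in) with z = +1.
= (25.7/1) · ln(100/23) = 25.70 · ln(4.348)
= 25.70 · (1.4697) = 37.77 mV

38 mV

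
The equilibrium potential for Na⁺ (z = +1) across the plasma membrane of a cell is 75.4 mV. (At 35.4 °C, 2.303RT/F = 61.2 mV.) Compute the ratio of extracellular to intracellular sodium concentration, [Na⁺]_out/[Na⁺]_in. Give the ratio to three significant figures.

log₁₀([out]/[in]) = E·z/(61.2) = 75.4 × 1 / 61.2 = 1.2320
[out]/[in] = 10^(1.2320) = 17.06

17.1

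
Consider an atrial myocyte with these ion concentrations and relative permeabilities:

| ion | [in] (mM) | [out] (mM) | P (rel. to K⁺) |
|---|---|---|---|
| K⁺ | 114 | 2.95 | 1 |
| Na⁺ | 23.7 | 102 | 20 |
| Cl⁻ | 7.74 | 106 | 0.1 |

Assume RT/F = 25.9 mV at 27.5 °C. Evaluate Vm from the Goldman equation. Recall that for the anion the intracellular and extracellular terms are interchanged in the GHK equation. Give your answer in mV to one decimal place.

31.8 mV

Vm = 25.9 · ln[(Σ P·[cation]ₒ + Σ P·[anion]ᵢ) / (Σ P·[cation]ᵢ + Σ P·[anion]ₒ)]
Numerator = 1×2.95 + 20×102 + 0.1×7.74 = 2044
Denominator = 1×114 + 20×23.7 + 0.1×106 = 598.6
Vm = 25.9 · ln(3.4142) = 25.9 × (1.2279) = 31.80 mV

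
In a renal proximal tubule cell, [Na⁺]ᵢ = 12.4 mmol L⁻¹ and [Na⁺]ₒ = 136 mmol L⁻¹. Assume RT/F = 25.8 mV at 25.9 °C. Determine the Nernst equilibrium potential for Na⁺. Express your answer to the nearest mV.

62 mV

E = (25.8/z) · ln([Na⁺]_out/[Na⁺]_in) with z = +1.
= (25.8/1) · ln(136/12.4) = 25.80 · ln(10.97)
= 25.80 · (2.3950) = 61.79 mV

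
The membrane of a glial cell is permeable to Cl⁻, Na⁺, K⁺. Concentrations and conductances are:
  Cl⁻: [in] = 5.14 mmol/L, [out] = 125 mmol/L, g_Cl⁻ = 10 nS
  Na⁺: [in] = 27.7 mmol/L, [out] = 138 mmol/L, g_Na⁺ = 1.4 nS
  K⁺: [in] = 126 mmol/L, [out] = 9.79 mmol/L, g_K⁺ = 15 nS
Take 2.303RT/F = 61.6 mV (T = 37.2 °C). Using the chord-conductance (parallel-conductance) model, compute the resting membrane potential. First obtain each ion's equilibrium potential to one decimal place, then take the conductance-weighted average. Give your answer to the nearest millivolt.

-69 mV

E_Cl⁻ = (61.6/-1)·log₁₀(125/5.14) = -85.4 mV
E_Na⁺ = (61.6/1)·log₁₀(138/27.7) = 43.0 mV
E_K⁺ = (61.6/1)·log₁₀(9.79/126) = -68.4 mV
Vm = (Σ gᵢEᵢ)/(Σ gᵢ) = (10·-85.4 + 1.4·43.0 + 15·-68.4) / (10 + 1.4 + 15)
= -1819.80 / 26.4 = -68.93 mV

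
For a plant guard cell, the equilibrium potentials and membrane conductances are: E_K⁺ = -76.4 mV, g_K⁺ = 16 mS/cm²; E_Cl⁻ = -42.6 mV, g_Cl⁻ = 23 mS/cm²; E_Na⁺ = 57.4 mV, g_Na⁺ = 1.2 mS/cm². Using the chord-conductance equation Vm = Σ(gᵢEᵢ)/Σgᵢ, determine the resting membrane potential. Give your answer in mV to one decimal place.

Σ gᵢEᵢ = 16·(-76.4) + 23·(-42.6) + 1.2·(57.4) = -2133.32
Σ gᵢ = 16 + 23 + 1.2 = 40.2
Vm = -2133.32 / 40.2 = -53.07 mV

-53.1 mV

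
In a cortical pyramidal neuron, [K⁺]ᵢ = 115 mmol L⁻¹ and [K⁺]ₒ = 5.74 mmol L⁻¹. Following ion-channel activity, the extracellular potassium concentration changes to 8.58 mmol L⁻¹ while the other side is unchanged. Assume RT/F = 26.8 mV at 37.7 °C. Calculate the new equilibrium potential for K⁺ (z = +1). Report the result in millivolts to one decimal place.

After the shift: [K⁺]_out = 8.58, [K⁺]_in = 115 mmol L⁻¹.
E_new = (26.8/1)·ln(8.58/115) = 26.80 · (-2.5955) = -69.56 mV

-69.6 mV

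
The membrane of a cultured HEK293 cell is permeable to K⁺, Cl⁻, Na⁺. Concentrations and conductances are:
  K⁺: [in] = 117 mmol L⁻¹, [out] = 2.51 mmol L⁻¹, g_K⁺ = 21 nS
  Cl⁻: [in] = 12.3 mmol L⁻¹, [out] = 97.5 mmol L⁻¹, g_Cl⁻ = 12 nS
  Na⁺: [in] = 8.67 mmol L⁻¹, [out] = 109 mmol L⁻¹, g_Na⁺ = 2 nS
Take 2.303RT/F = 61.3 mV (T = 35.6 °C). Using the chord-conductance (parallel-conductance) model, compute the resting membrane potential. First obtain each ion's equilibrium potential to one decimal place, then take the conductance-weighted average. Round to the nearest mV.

-76 mV

E_K⁺ = (61.3/1)·log₁₀(2.51/117) = -102.3 mV
E_Cl⁻ = (61.3/-1)·log₁₀(97.5/12.3) = -55.1 mV
E_Na⁺ = (61.3/1)·log₁₀(109/8.67) = 67.4 mV
Vm = (Σ gᵢEᵢ)/(Σ gᵢ) = (21·-102.3 + 12·-55.1 + 2·67.4) / (21 + 12 + 2)
= -2674.70 / 35 = -76.42 mV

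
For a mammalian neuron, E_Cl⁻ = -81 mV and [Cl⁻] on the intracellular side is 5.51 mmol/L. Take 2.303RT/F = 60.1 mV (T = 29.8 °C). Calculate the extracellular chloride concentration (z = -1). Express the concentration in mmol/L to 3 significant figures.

123 mmol/L

Nernst: E = (60.1/-1) · log₁₀([out]/[in]), so log₁₀([out]/[in]) = -81.0 × -1 / 60.1 = 1.3478.
[out]/[in] = 10^(1.3478) = 22.27.
[out] = 22.27 × 5.51 = 122.7 mmol/L.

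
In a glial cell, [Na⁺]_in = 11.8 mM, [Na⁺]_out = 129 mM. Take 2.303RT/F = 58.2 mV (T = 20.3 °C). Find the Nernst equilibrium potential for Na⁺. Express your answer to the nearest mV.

E = (58.2/z) · log₁₀([Na⁺]_out/[Na⁺]_in) with z = +1.
= (58.2/1) · log₁₀(129/11.8) = 58.20 · log₁₀(10.93)
= 58.20 · (1.0387) = 60.45 mV

60 mV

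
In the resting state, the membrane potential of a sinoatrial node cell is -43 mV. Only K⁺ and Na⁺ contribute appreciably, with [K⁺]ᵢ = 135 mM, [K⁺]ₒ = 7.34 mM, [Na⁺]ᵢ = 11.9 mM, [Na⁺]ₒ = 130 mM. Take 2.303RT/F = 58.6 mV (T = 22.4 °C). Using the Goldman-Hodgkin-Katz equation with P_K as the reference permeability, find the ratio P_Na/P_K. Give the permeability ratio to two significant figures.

0.14

Let α = P_Na/P_K. GHK: Vm = 58.6·log₁₀[(Kₒ + α·Naₒ)/(Kᵢ + α·Naᵢ)].
10^(Vm/58.6) = 10^(-43.0/58.6) = 0.18459
So 0.18459·(Kᵢ + α·Naᵢ) = Kₒ + α·Naₒ → α = (0.18459·135.0 − 7.34) / (130.0 − 0.18459·11.9)
α = (24.92 − 7.34) / (130.0 − 2.197) = 17.58/127.8 = 0.1376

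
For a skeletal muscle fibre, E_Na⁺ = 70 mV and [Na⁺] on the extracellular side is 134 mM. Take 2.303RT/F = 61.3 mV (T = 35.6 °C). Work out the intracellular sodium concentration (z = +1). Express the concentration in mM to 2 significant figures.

Nernst: E = (61.3/1) · log₁₀([out]/[in]), so log₁₀([out]/[in]) = 70.0 × 1 / 61.3 = 1.1419.
[out]/[in] = 10^(1.1419) = 13.87.
[in] = 134 / 13.87 = 9.665 mM.

9.7 mM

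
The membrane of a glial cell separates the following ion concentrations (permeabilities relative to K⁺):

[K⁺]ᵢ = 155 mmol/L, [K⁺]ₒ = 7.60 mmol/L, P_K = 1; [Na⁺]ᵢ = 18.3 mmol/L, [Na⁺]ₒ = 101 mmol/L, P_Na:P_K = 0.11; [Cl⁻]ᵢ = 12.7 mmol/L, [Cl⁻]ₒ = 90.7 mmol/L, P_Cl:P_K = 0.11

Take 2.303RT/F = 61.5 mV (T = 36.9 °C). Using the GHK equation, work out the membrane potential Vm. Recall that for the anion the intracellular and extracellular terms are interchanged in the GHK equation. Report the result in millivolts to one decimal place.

-56.5 mV

Vm = 61.5 · log₁₀[(Σ P·[cation]ₒ + Σ P·[anion]ᵢ) / (Σ P·[cation]ᵢ + Σ P·[anion]ₒ)]
Numerator = 1×7.60 + 0.11×101 + 0.11×12.7 = 20.11
Denominator = 1×155 + 0.11×18.3 + 0.11×90.7 = 167
Vm = 61.5 · log₁₀(0.12041) = 61.5 × (-0.9193) = -56.54 mV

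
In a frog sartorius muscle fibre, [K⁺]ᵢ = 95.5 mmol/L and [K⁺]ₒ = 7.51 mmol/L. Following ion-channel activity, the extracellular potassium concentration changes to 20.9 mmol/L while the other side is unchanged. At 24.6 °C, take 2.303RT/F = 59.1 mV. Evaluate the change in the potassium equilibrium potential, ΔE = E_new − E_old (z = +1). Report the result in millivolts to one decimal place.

E_old = (59.1/1)·log₁₀(7.51/95.5) = -65.27 mV
E_new = (59.1/1)·log₁₀(20.9/95.5) = -39.00 mV
ΔE = -39.00 − (-65.27) = 26.27 mV

26.3 mV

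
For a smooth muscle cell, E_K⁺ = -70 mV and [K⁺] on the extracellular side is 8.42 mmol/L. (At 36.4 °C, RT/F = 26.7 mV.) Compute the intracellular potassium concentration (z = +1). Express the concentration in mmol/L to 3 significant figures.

116 mmol/L

Nernst: E = (26.7/1) · ln([out]/[in]), so ln([out]/[in]) = -70.0 × 1 / 26.7 = -2.6217.
[out]/[in] = e^(-2.6217) = 0.07268.
[in] = 8.42 / 0.07268 = 115.9 mmol/L.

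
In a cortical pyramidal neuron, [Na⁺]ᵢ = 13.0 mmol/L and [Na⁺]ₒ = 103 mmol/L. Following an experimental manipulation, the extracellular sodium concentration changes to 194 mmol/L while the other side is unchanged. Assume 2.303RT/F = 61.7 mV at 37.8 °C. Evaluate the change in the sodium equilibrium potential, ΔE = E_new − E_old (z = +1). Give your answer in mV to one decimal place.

E_old = (61.7/1)·log₁₀(103/13.0) = 55.46 mV
E_new = (61.7/1)·log₁₀(194/13.0) = 72.43 mV
ΔE = 72.43 − (55.46) = 16.97 mV

17.0 mV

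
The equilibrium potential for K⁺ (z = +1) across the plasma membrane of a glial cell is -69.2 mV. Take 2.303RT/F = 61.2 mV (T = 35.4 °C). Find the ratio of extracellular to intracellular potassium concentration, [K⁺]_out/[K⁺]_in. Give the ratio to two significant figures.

0.074

log₁₀([out]/[in]) = E·z/(61.2) = -69.2 × 1 / 61.2 = -1.1307
[out]/[in] = 10^(-1.1307) = 0.07401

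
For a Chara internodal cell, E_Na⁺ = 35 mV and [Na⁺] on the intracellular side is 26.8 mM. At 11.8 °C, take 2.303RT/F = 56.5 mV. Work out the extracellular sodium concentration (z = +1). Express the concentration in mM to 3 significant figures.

Nernst: E = (56.5/1) · log₁₀([out]/[in]), so log₁₀([out]/[in]) = 35.0 × 1 / 56.5 = 0.6195.
[out]/[in] = 10^(0.6195) = 4.164.
[out] = 4.164 × 26.8 = 111.6 mM.

112 mM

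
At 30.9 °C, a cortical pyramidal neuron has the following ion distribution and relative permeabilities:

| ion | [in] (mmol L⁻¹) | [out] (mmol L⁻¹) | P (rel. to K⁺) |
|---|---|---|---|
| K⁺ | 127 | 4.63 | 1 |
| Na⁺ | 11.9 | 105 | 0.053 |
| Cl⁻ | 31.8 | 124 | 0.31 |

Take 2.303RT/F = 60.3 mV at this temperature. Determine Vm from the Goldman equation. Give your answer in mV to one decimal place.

-55.4 mV

Vm = 60.3 · log₁₀[(Σ P·[cation]ₒ + Σ P·[anion]ᵢ) / (Σ P·[cation]ᵢ + Σ P·[anion]ₒ)]
Numerator = 1×4.63 + 0.053×105 + 0.31×31.8 = 20.05
Denominator = 1×127 + 0.053×11.9 + 0.31×124 = 166.1
Vm = 60.3 · log₁₀(0.12075) = 60.3 × (-0.9181) = -55.36 mV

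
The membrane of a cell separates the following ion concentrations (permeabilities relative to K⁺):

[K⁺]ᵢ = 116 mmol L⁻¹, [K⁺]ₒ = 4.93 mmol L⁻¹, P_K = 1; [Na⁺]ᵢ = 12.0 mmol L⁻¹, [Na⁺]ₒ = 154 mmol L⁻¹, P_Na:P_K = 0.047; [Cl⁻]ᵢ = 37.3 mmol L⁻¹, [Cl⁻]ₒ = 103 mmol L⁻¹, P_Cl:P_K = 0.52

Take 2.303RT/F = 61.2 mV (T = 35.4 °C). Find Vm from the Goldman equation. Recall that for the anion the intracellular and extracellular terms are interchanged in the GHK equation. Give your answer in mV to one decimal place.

-44.8 mV

Vm = 61.2 · log₁₀[(Σ P·[cation]ₒ + Σ P·[anion]ᵢ) / (Σ P·[cation]ᵢ + Σ P·[anion]ₒ)]
Numerator = 1×4.93 + 0.047×154 + 0.52×37.3 = 31.56
Denominator = 1×116 + 0.047×12.0 + 0.52×103 = 170.1
Vm = 61.2 · log₁₀(0.18554) = 61.2 × (-0.7316) = -44.77 mV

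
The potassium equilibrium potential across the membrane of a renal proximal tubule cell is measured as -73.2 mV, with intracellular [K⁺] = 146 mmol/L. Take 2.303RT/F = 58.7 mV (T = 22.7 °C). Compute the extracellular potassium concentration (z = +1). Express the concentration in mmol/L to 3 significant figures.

8.27 mmol/L

Nernst: E = (58.7/1) · log₁₀([out]/[in]), so log₁₀([out]/[in]) = -73.2 × 1 / 58.7 = -1.2470.
[out]/[in] = 10^(-1.2470) = 0.05662.
[out] = 0.05662 × 146 = 8.267 mmol/L.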